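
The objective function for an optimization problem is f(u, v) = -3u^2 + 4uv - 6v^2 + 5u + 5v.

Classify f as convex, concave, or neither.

concave

f is quadratic, so its Hessian is the constant matrix H = [[-6, 4], [4, -12]].
det(H) = 56, tr(H) = -18.
det(H) > 0 and tr(H) < 0, so H is negative definite everywhere: concave.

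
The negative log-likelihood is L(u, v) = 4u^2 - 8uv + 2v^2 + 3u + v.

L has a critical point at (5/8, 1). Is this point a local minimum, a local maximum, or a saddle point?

The Hessian of L is constant: H = [[8, -8], [-8, 4]].
det(H) = 8·4 − (-8)² = -32.
Since det(H) < 0, H is indefinite and the critical point is a saddle point.

saddle point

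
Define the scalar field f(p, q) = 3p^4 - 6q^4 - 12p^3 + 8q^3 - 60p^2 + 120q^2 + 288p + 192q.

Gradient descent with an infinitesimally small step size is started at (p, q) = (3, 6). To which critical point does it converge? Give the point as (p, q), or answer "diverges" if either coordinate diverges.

f is separable, so gradient descent decouples: p follows -∂f/∂p, q follows -∂f/∂q.
∂f/∂p = 12(p - 4)(p - 2)(p + 3); at p=3 this is -72, so p increases.
∂f/∂q = -24(q - 4)(q + 1)(q + 2); at q=6 this is -2688, so q increases.
The q-coordinate has no critical point in that direction and runs off to infinity.

diverges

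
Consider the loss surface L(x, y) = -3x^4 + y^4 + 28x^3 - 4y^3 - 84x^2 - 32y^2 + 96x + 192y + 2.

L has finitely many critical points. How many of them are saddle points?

5

L separates as a function of x plus a function of y, so ∇L=0 decouples.
∂L/∂x = -12(x - 4)(x - 2)(x - 1) = 0 at x ∈ {1, 2, 4}; ∂L/∂y = 4(y - 4)(y - 3)(y + 4) = 0 at y ∈ {-4, 3, 4}.
The Hessian is diagonal: diag(L_xx, L_yy). Second derivatives: L_xx(1)=-36, L_xx(2)=24, L_xx(4)=-72; L_yy(-4)=224, L_yy(3)=-28, L_yy(4)=32.
Saddle points occur where the two diagonal entries have opposite signs: (1, -4), (1, 4), (2, 3), (4, -4), (4, 4). Count: 5.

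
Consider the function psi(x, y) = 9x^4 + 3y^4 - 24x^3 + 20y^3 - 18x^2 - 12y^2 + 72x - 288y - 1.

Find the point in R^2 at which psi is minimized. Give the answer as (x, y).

(-1, 2)

psi(x,y) separates as P(x) + Q(y) − 1, so its minimum is min P + min Q − 1.
P'(x) = 36(x - 2)(x - 1)(x + 1) vanishes at x ∈ {-1, 1, 2}; Q'(y) = 12(y - 2)(y + 3)(y + 4) vanishes at y ∈ {-4, -3, 2}.
Local minima of P (where P''>0): P(-1)=-57, P(2)=24. Local minima of Q: Q(-4)=448, Q(2)=-416.
So the global minimum of psi is P(-1) + Q(2) − 1 = -57 − 416 − 1 = -474, attained at (-1, 2).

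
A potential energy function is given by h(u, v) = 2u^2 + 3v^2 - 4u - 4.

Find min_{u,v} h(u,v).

h(u,v) separates as P(u) + Q(v) − 4, so its minimum is min P + min Q − 4.
P'(u) = 4u - 4 vanishes at u ∈ {1}; Q'(v) = 6v vanishes at v ∈ {0}.
Local minima of P (where P''>0): P(1)=-2. Local minima of Q: Q(0)=0.
So the global minimum of h is P(1) + Q(0) − 4 = -2 + 0 − 4 = -6, attained at (1, 0).

-6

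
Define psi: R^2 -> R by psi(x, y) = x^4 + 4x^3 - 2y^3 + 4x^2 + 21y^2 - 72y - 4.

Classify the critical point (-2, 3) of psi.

local minimum

The mixed partial ∂²psi/∂x∂y is 0, so the Hessian at any point is diag(psi_xx, psi_yy) = diag(4(3x^2 + 6x + 2), 6(-2y + 7)).
At (-2, 3): H = diag(8, 6).
Both eigenvalues are positive, so H is positive definite: a local minimum.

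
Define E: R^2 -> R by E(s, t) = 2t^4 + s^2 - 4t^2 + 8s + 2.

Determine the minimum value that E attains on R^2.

-16

E(s,t) separates as P(s) + Q(t) + 2, so its minimum is min P + min Q + 2.
P'(s) = 2s + 8 vanishes at s ∈ {-4}; Q'(t) = 8t(t - 1)(t + 1) vanishes at t ∈ {-1, 0, 1}.
Local minima of P (where P''>0): P(-4)=-16. Local minima of Q: Q(-1)=-2, Q(1)=-2.
So the global minimum of E is P(-4) + Q(-1) + 2 = -16 − 2 + 2 = -16, attained at (-4, -1).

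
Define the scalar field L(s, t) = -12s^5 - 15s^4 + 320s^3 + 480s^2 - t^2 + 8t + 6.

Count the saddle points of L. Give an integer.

L separates as a function of s plus a function of t, so ∇L=0 decouples.
∂L/∂s = -60s(s - 4)(s + 1)(s + 4) = 0 at s ∈ {-4, -1, 0, 4}; ∂L/∂t = -2(t - 4) = 0 at t ∈ {4}.
The Hessian is diagonal: diag(L_ss, L_tt). Second derivatives: L_ss(-4)=5760, L_ss(-1)=-900, L_ss(0)=960, L_ss(4)=-9600; L_tt(4)=-2.
Saddle points occur where the two diagonal entries have opposite signs: (-4, 4), (0, 4). Count: 2.

2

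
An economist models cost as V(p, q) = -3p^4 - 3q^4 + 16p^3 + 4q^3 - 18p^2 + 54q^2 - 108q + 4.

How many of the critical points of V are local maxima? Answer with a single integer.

V separates as a function of p plus a function of q, so ∇V=0 decouples.
∂V/∂p = -12p(p - 3)(p - 1) = 0 at p ∈ {0, 1, 3}; ∂V/∂q = -12(q - 3)(q - 1)(q + 3) = 0 at q ∈ {-3, 1, 3}.
The Hessian is diagonal: diag(V_pp, V_qq). Second derivatives: V_pp(0)=-36, V_pp(1)=24, V_pp(3)=-72; V_qq(-3)=-288, V_qq(1)=96, V_qq(3)=-144.
Local maxima occur where both diagonal entries negative: (0, -3), (0, 3), (3, -3), (3, 3). Count: 4.

4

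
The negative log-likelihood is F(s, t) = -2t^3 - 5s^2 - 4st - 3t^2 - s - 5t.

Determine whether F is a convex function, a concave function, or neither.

neither

The term -2t^3 is cubic, so the Hessian is not constant.
∂²F/∂t² = -12t - 6, which takes both signs as t varies (negative for sufficiently large t). A diagonal entry of the Hessian changing sign means the Hessian is neither positive- nor negative-semidefinite on all of R^2.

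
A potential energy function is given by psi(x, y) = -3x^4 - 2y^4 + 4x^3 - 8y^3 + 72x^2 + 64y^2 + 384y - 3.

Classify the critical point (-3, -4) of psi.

local maximum

The mixed partial ∂²psi/∂x∂y is 0, so the Hessian at any point is diag(psi_xx, psi_yy) = diag(12(-3x^2 + 2x + 12), 8(-3y^2 - 6y + 16)).
At (-3, -4): H = diag(-252, -64).
Both eigenvalues are negative, so H is negative definite: a local maximum.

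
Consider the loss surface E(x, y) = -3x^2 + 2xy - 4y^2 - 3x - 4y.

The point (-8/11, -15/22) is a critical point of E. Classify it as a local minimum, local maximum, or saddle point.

local maximum

The Hessian of E is constant: H = [[-6, 2], [2, -8]].
det(H) = (-6)·(-8) − 2² = 44.
det(H) > 0 and tr(H) = -14 < 0, so H is negative definite and the point is a local maximum.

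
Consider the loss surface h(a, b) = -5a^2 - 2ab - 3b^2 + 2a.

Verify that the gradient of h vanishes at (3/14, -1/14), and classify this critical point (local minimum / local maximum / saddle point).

∇h = (-10a - 2b + 2, -2a - 6b); substituting (3/14, -1/14) gives ∇h = (0, 0), so (3/14, -1/14) is indeed a critical point.
The Hessian of h is constant: H = [[-10, -2], [-2, -6]].
det(H) = (-10)·(-6) − (-2)² = 56.
det(H) > 0 and tr(H) = -16 < 0, so H is negative definite and the point is a local maximum.

local maximum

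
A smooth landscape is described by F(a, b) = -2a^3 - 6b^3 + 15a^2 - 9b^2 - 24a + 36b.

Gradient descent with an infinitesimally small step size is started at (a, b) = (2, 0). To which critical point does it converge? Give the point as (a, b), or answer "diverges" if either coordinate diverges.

(1, -2)

F is separable, so gradient descent decouples: a follows -∂F/∂a, b follows -∂F/∂b.
∂F/∂a = -6(a - 4)(a - 1); at a=2 this is 12, so a decreases.
∂F/∂b = -18(b - 1)(b + 2); at b=0 this is 36, so b decreases.
a converges to its nearest critical value 1 (a local min of the a-part); b converges to -2. The iterate converges to (1, -2).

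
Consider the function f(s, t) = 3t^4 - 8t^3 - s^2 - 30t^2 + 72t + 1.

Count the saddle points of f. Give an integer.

f separates as a function of s plus a function of t, so ∇f=0 decouples.
∂f/∂s = -2s = 0 at s ∈ {0}; ∂f/∂t = 12(t - 3)(t - 1)(t + 2) = 0 at t ∈ {-2, 1, 3}.
The Hessian is diagonal: diag(f_ss, f_tt). Second derivatives: f_ss(0)=-2; f_tt(-2)=180, f_tt(1)=-72, f_tt(3)=120.
Saddle points occur where the two diagonal entries have opposite signs: (0, -2), (0, 3). Count: 2.

2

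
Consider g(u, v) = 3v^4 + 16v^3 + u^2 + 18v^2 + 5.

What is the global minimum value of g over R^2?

-22

g(u,v) separates as P(u) + Q(v) + 5, so its minimum is min P + min Q + 5.
P'(u) = 2u vanishes at u ∈ {0}; Q'(v) = 12v(v + 1)(v + 3) vanishes at v ∈ {-3, -1, 0}.
Local minima of P (where P''>0): P(0)=0. Local minima of Q: Q(-3)=-27, Q(0)=0.
So the global minimum of g is P(0) + Q(-3) + 5 = 0 − 27 + 5 = -22, attained at (0, -3).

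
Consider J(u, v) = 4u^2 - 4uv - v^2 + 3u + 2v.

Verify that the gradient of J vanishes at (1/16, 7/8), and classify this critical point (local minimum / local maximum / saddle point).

saddle point

∇J = (8u - 4v + 3, -4u - 2v + 2); substituting (1/16, 7/8) gives ∇J = (0, 0), so (1/16, 7/8) is indeed a critical point.
The Hessian of J is constant: H = [[8, -4], [-4, -2]].
det(H) = 8·(-2) − (-4)² = -32.
Since det(H) < 0, H is indefinite and the critical point is a saddle point.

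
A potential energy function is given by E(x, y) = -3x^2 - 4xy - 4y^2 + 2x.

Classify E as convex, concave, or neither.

E is quadratic, so its Hessian is the constant matrix H = [[-6, -4], [-4, -8]].
det(H) = 32, tr(H) = -14.
det(H) > 0 and tr(H) < 0, so H is negative definite everywhere: concave.

concave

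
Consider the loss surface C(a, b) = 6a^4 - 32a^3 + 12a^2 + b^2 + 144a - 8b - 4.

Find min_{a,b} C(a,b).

-114

C(a,b) separates as P(a) + Q(b) − 4, so its minimum is min P + min Q − 4.
P'(a) = 24(a - 3)(a - 2)(a + 1) vanishes at a ∈ {-1, 2, 3}; Q'(b) = 2b - 8 vanishes at b ∈ {4}.
Local minima of P (where P''>0): P(-1)=-94, P(3)=162. Local minima of Q: Q(4)=-16.
So the global minimum of C is P(-1) + Q(4) − 4 = -94 − 16 − 4 = -114, attained at (-1, 4).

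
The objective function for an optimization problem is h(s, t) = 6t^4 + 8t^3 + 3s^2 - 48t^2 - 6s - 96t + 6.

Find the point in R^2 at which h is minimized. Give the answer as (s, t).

(1, 2)

h(s,t) separates as P(s) + Q(t) + 6, so its minimum is min P + min Q + 6.
P'(s) = 6s - 6 vanishes at s ∈ {1}; Q'(t) = 24(t - 2)(t + 1)(t + 2) vanishes at t ∈ {-2, -1, 2}.
Local minima of P (where P''>0): P(1)=-3. Local minima of Q: Q(-2)=32, Q(2)=-224.
So the global minimum of h is P(1) + Q(2) + 6 = -3 − 224 + 6 = -221, attained at (1, 2).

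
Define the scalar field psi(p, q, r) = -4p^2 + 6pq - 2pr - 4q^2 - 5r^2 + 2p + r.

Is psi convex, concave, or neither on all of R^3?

psi is quadratic, so its Hessian is the constant matrix H = [[-8, 6, -2], [6, -8, 0], [-2, 0, -10]].
Leading principal minors: -8, 28, -248.
Signs alternate −, +, − ⇒ H ≺ 0 ⇒ concave.

concave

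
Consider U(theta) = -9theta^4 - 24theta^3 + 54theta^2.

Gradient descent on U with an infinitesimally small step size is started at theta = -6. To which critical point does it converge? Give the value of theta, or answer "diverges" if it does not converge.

U'(theta) = -36theta(theta - 1)(theta + 3), so U'(-6) = 4536.
Gradient descent moves in the -U' direction, i.e. theta is decreasing.
There is no critical point below theta=-6, and U' keeps the same sign, so the iterate runs off to −∞.

diverges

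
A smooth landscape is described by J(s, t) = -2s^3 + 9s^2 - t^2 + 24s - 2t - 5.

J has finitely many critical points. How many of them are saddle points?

J separates as a function of s plus a function of t, so ∇J=0 decouples.
∂J/∂s = -6(s - 4)(s + 1) = 0 at s ∈ {-1, 4}; ∂J/∂t = -2(t + 1) = 0 at t ∈ {-1}.
The Hessian is diagonal: diag(J_ss, J_tt). Second derivatives: J_ss(-1)=30, J_ss(4)=-30; J_tt(-1)=-2.
Saddle points occur where the two diagonal entries have opposite signs: (-1, -1). Count: 1.

1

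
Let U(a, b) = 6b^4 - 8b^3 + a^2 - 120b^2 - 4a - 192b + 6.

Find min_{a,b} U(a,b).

U(a,b) separates as P(a) + Q(b) + 6, so its minimum is min P + min Q + 6.
P'(a) = 2a - 4 vanishes at a ∈ {2}; Q'(b) = 24(b - 4)(b + 1)(b + 2) vanishes at b ∈ {-2, -1, 4}.
Local minima of P (where P''>0): P(2)=-4. Local minima of Q: Q(-2)=64, Q(4)=-1664.
So the global minimum of U is P(2) + Q(4) + 6 = -4 − 1664 + 6 = -1662, attained at (2, 4).

-1662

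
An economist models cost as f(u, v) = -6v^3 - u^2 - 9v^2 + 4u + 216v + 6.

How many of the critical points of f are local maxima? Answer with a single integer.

f separates as a function of u plus a function of v, so ∇f=0 decouples.
∂f/∂u = -2(u - 2) = 0 at u ∈ {2}; ∂f/∂v = -18(v - 3)(v + 4) = 0 at v ∈ {-4, 3}.
The Hessian is diagonal: diag(f_uu, f_vv). Second derivatives: f_uu(2)=-2; f_vv(-4)=126, f_vv(3)=-126.
Local maxima occur where both diagonal entries negative: (2, 3). Count: 1.

1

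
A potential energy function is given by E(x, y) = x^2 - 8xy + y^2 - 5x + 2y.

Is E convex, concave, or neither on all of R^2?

E is quadratic, so its Hessian is the constant matrix H = [[2, -8], [-8, 2]].
det(H) = -60, tr(H) = 4.
det(H) < 0, so H is indefinite: neither convex nor concave.

neither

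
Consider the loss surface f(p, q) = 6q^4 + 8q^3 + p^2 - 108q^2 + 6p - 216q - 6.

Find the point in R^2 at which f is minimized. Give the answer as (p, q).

(-3, 3)

f(p,q) separates as A(p) + B(q) − 6, so its minimum is min A + min B − 6.
A'(p) = 2p + 6 vanishes at p ∈ {-3}; B'(q) = 24(q - 3)(q + 1)(q + 3) vanishes at q ∈ {-3, -1, 3}.
Local minima of A (where A''>0): A(-3)=-9. Local minima of B: B(-3)=-54, B(3)=-918.
So the global minimum of f is A(-3) + B(3) − 6 = -9 − 918 − 6 = -933, attained at (-3, 3).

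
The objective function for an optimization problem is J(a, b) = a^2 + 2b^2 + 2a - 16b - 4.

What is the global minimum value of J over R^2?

J(a,b) separates as P(a) + Q(b) − 4, so its minimum is min P + min Q − 4.
P'(a) = 2a + 2 vanishes at a ∈ {-1}; Q'(b) = 4b - 16 vanishes at b ∈ {4}.
Local minima of P (where P''>0): P(-1)=-1. Local minima of Q: Q(4)=-32.
So the global minimum of J is P(-1) + Q(4) − 4 = -1 − 32 − 4 = -37, attained at (-1, 4).

-37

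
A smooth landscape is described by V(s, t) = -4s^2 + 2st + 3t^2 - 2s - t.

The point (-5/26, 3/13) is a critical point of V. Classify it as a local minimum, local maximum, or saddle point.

saddle point

The Hessian of V is constant: H = [[-8, 2], [2, 6]].
det(H) = (-8)·6 − 2² = -52.
Since det(H) < 0, H is indefinite and the critical point is a saddle point.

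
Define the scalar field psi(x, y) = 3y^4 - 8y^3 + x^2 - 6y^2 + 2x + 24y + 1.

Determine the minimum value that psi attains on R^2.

psi(x,y) separates as P(x) + Q(y) + 1, so its minimum is min P + min Q + 1.
P'(x) = 2x + 2 vanishes at x ∈ {-1}; Q'(y) = 12(y - 2)(y - 1)(y + 1) vanishes at y ∈ {-1, 1, 2}.
Local minima of P (where P''>0): P(-1)=-1. Local minima of Q: Q(-1)=-19, Q(2)=8.
So the global minimum of psi is P(-1) + Q(-1) + 1 = -1 − 19 + 1 = -19, attained at (-1, -1).

-19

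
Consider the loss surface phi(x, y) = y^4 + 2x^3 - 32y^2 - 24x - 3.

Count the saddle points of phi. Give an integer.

phi separates as a function of x plus a function of y, so ∇phi=0 decouples.
∂phi/∂x = 6(x - 2)(x + 2) = 0 at x ∈ {-2, 2}; ∂phi/∂y = 4y(y - 4)(y + 4) = 0 at y ∈ {-4, 0, 4}.
The Hessian is diagonal: diag(phi_xx, phi_yy). Second derivatives: phi_xx(-2)=-24, phi_xx(2)=24; phi_yy(-4)=128, phi_yy(0)=-64, phi_yy(4)=128.
Saddle points occur where the two diagonal entries have opposite signs: (-2, -4), (-2, 4), (2, 0). Count: 3.

3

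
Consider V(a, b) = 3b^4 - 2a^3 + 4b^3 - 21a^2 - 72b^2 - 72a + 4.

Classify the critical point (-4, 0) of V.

saddle point

The mixed partial ∂²V/∂a∂b is 0, so the Hessian at any point is diag(V_aa, V_bb) = diag(-6(2a + 7), 12(3b^2 + 2b - 12)).
At (-4, 0): H = diag(6, -144).
The eigenvalues have opposite signs, so H is indefinite: a saddle point.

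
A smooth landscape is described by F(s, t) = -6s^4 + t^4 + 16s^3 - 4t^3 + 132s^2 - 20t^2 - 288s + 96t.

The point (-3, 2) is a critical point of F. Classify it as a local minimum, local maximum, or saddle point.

The mixed partial ∂²F/∂s∂t is 0, so the Hessian at any point is diag(F_ss, F_tt) = diag(24(-3s^2 + 4s + 11), 4(3t^2 - 6t - 10)).
At (-3, 2): H = diag(-672, -40).
Both eigenvalues are negative, so H is negative definite: a local maximum.

local maximum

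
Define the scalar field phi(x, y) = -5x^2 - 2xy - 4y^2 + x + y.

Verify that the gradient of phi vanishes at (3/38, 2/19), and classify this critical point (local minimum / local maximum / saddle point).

∇phi = (-10x - 2y + 1, -2x - 8y + 1); substituting (3/38, 2/19) gives ∇phi = (0, 0), so (3/38, 2/19) is indeed a critical point.
The Hessian of phi is constant: H = [[-10, -2], [-2, -8]].
det(H) = (-10)·(-8) − (-2)² = 76.
det(H) > 0 and tr(H) = -18 < 0, so H is negative definite and the point is a local maximum.

local maximum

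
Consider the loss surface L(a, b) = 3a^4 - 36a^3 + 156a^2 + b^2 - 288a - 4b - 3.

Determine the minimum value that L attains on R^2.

L(a,b) separates as P(a) + Q(b) − 3, so its minimum is min P + min Q − 3.
P'(a) = 12(a - 4)(a - 3)(a - 2) vanishes at a ∈ {2, 3, 4}; Q'(b) = 2b - 4 vanishes at b ∈ {2}.
Local minima of P (where P''>0): P(2)=-192, P(4)=-192. Local minima of Q: Q(2)=-4.
So the global minimum of L is P(2) + Q(2) − 3 = -192 − 4 − 3 = -199, attained at (2, 2).

-199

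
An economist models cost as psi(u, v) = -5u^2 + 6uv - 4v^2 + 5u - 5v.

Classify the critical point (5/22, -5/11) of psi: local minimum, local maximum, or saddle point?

local maximum

The Hessian of psi is constant: H = [[-10, 6], [6, -8]].
det(H) = (-10)·(-8) − 6² = 44.
det(H) > 0 and tr(H) = -18 < 0, so H is negative definite and the point is a local maximum.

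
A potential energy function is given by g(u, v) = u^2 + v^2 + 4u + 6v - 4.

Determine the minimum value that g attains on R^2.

g(u,v) separates as P(u) + Q(v) − 4, so its minimum is min P + min Q − 4.
P'(u) = 2u + 4 vanishes at u ∈ {-2}; Q'(v) = 2v + 6 vanishes at v ∈ {-3}.
Local minima of P (where P''>0): P(-2)=-4. Local minima of Q: Q(-3)=-9.
So the global minimum of g is P(-2) + Q(-3) − 4 = -4 − 9 − 4 = -17, attained at (-2, -3).

-17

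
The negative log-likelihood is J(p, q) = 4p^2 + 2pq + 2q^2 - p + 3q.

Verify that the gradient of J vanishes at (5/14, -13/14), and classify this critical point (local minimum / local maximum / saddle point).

local minimum

∇J = (8p + 2q - 1, 2p + 4q + 3); substituting (5/14, -13/14) gives ∇J = (0, 0), so (5/14, -13/14) is indeed a critical point.
The Hessian of J is constant: H = [[8, 2], [2, 4]].
det(H) = 8·4 − 2² = 28.
det(H) > 0 and tr(H) = 12 > 0, so H is positive definite and the point is a local minimum.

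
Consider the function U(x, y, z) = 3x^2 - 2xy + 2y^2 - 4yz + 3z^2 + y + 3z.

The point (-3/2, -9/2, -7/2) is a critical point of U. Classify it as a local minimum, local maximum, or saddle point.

The Hessian is constant: H = [[6, -2, 0], [-2, 4, -4], [0, -4, 6]].
Leading principal minors: Δ₁ = 6, Δ₂ = 20, Δ₃ = 24.
All leading minors are positive, so H is positive definite: a local minimum.

local minimum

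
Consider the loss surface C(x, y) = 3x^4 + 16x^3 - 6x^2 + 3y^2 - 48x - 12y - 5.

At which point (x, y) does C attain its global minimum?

C(x,y) separates as P(x) + Q(y) − 5, so its minimum is min P + min Q − 5.
P'(x) = 12(x - 1)(x + 1)(x + 4) vanishes at x ∈ {-4, -1, 1}; Q'(y) = 6y - 12 vanishes at y ∈ {2}.
Local minima of P (where P''>0): P(-4)=-160, P(1)=-35. Local minima of Q: Q(2)=-12.
So the global minimum of C is P(-4) + Q(2) − 5 = -160 − 12 − 5 = -177, attained at (-4, 2).

(-4, 2)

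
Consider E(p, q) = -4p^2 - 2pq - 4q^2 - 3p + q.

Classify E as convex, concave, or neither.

concave

E is quadratic, so its Hessian is the constant matrix H = [[-8, -2], [-2, -8]].
det(H) = 60, tr(H) = -16.
det(H) > 0 and tr(H) < 0, so H is negative definite everywhere: concave.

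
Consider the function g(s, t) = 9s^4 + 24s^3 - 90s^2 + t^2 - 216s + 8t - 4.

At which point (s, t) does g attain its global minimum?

g(s,t) separates as P(s) + Q(t) − 4, so its minimum is min P + min Q − 4.
P'(s) = 36(s - 2)(s + 1)(s + 3) vanishes at s ∈ {-3, -1, 2}; Q'(t) = 2(t + 4) vanishes at t ∈ {-4}.
Local minima of P (where P''>0): P(-3)=-81, P(2)=-456. Local minima of Q: Q(-4)=-16.
So the global minimum of g is P(2) + Q(-4) − 4 = -456 − 16 − 4 = -476, attained at (2, -4).

(2, -4)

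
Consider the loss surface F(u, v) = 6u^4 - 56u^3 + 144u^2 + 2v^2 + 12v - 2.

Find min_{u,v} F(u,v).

-20

F(u,v) separates as P(u) + Q(v) − 2, so its minimum is min P + min Q − 2.
P'(u) = 24u(u - 4)(u - 3) vanishes at u ∈ {0, 3, 4}; Q'(v) = 4v + 12 vanishes at v ∈ {-3}.
Local minima of P (where P''>0): P(0)=0, P(4)=256. Local minima of Q: Q(-3)=-18.
So the global minimum of F is P(0) + Q(-3) − 2 = 0 − 18 − 2 = -20, attained at (0, -3).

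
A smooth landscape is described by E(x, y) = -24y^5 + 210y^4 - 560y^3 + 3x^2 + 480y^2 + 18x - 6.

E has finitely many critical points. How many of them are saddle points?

E separates as a function of x plus a function of y, so ∇E=0 decouples.
∂E/∂x = 6(x + 3) = 0 at x ∈ {-3}; ∂E/∂y = -120y(y - 4)(y - 2)(y - 1) = 0 at y ∈ {0, 1, 2, 4}.
The Hessian is diagonal: diag(E_xx, E_yy). Second derivatives: E_xx(-3)=6; E_yy(0)=960, E_yy(1)=-360, E_yy(2)=480, E_yy(4)=-2880.
Saddle points occur where the two diagonal entries have opposite signs: (-3, 1), (-3, 4). Count: 2.

2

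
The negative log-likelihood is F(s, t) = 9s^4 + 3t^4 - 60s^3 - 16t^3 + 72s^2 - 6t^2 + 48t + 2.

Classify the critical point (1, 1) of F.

The mixed partial ∂²F/∂s∂t is 0, so the Hessian at any point is diag(F_ss, F_tt) = diag(36(3s^2 - 10s + 4), 12(3t^2 - 8t - 1)).
At (1, 1): H = diag(-108, -72).
Both eigenvalues are negative, so H is negative definite: a local maximum.

local maximum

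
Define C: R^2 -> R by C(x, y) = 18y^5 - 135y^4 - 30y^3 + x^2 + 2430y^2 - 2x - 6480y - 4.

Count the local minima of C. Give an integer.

2

C separates as a function of x plus a function of y, so ∇C=0 decouples.
∂C/∂x = 2(x - 1) = 0 at x ∈ {1}; ∂C/∂y = 90(y - 4)(y - 3)(y - 2)(y + 3) = 0 at y ∈ {-3, 2, 3, 4}.
The Hessian is diagonal: diag(C_xx, C_yy). Second derivatives: C_xx(1)=2; C_yy(-3)=-18900, C_yy(2)=900, C_yy(3)=-540, C_yy(4)=1260.
Local minima occur where both diagonal entries positive: (1, 2), (1, 4). Count: 2.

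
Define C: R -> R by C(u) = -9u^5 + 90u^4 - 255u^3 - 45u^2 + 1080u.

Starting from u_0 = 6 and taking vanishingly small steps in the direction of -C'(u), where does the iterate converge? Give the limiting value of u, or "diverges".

diverges

C'(u) = -45(u - 4)(u - 3)(u - 2)(u + 1), so C'(6) = -7560.
Gradient descent moves in the -C' direction, i.e. u is increasing.
There is no critical point above u=6, and C' keeps the same sign, so the iterate runs off to +∞.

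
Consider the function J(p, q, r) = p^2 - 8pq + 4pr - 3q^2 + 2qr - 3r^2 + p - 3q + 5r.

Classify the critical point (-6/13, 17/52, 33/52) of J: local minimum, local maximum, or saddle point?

The Hessian is constant: H = [[2, -8, 4], [-8, -6, 2], [4, 2, -6]].
Leading principal minors: Δ₁ = 2, Δ₂ = -76, Δ₃ = 416.
The minors fit neither the all-positive nor the alternating-sign pattern, so H is indefinite: a saddle point.

saddle point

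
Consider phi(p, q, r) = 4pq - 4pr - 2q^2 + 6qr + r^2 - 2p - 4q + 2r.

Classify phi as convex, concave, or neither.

phi is quadratic, so its Hessian is the constant matrix H = [[0, 4, -4], [4, -4, 6], [-4, 6, 2]].
Leading principal minors: 0, -16, -160.
Neither pattern holds ⇒ H is indefinite ⇒ neither convex nor concave.

neither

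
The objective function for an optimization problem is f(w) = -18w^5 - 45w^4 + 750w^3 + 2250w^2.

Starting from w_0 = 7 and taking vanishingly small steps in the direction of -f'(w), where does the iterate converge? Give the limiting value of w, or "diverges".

diverges

f'(w) = -90w(w - 5)(w + 2)(w + 5), so f'(7) = -136080.
Gradient descent moves in the -f' direction, i.e. w is increasing.
There is no critical point above w=7, and f' keeps the same sign, so the iterate runs off to +∞.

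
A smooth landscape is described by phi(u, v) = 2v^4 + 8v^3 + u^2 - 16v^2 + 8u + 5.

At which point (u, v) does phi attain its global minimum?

(-4, -4)

phi(u,v) separates as P(u) + Q(v) + 5, so its minimum is min P + min Q + 5.
P'(u) = 2u + 8 vanishes at u ∈ {-4}; Q'(v) = 8v(v - 1)(v + 4) vanishes at v ∈ {-4, 0, 1}.
Local minima of P (where P''>0): P(-4)=-16. Local minima of Q: Q(-4)=-256, Q(1)=-6.
So the global minimum of phi is P(-4) + Q(-4) + 5 = -16 − 256 + 5 = -267, attained at (-4, -4).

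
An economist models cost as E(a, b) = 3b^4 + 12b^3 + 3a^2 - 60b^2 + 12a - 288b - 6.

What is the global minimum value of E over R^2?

E(a,b) separates as P(a) + Q(b) − 6, so its minimum is min P + min Q − 6.
P'(a) = 6a + 12 vanishes at a ∈ {-2}; Q'(b) = 12(b - 3)(b + 2)(b + 4) vanishes at b ∈ {-4, -2, 3}.
Local minima of P (where P''>0): P(-2)=-12. Local minima of Q: Q(-4)=192, Q(3)=-837.
So the global minimum of E is P(-2) + Q(3) − 6 = -12 − 837 − 6 = -855, attained at (-2, 3).

-855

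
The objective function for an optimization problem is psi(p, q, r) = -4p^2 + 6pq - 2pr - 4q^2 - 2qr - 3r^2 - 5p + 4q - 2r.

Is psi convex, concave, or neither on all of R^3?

psi is quadratic, so its Hessian is the constant matrix H = [[-8, 6, -2], [6, -8, -2], [-2, -2, -6]].
Leading principal minors: -8, 28, -56.
Signs alternate −, +, − ⇒ H ≺ 0 ⇒ concave.

concave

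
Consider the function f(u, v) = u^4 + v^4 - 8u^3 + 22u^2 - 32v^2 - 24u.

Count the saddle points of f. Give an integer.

4

f separates as a function of u plus a function of v, so ∇f=0 decouples.
∂f/∂u = 4(u - 3)(u - 2)(u - 1) = 0 at u ∈ {1, 2, 3}; ∂f/∂v = 4v(v - 4)(v + 4) = 0 at v ∈ {-4, 0, 4}.
The Hessian is diagonal: diag(f_uu, f_vv). Second derivatives: f_uu(1)=8, f_uu(2)=-4, f_uu(3)=8; f_vv(-4)=128, f_vv(0)=-64, f_vv(4)=128.
Saddle points occur where the two diagonal entries have opposite signs: (1, 0), (2, -4), (2, 4), (3, 0). Count: 4.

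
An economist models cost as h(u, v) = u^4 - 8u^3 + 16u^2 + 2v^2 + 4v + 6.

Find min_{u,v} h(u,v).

4

h(u,v) separates as P(u) + Q(v) + 6, so its minimum is min P + min Q + 6.
P'(u) = 4u(u - 4)(u - 2) vanishes at u ∈ {0, 2, 4}; Q'(v) = 4v + 4 vanishes at v ∈ {-1}.
Local minima of P (where P''>0): P(0)=0, P(4)=0. Local minima of Q: Q(-1)=-2.
So the global minimum of h is P(0) + Q(-1) + 6 = 0 − 2 + 6 = 4, attained at (0, -1).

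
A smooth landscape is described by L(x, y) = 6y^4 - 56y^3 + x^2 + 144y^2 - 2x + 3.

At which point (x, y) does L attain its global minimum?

(1, 0)

L(x,y) separates as P(x) + Q(y) + 3, so its minimum is min P + min Q + 3.
P'(x) = 2x - 2 vanishes at x ∈ {1}; Q'(y) = 24y(y - 4)(y - 3) vanishes at y ∈ {0, 3, 4}.
Local minima of P (where P''>0): P(1)=-1. Local minima of Q: Q(0)=0, Q(4)=256.
So the global minimum of L is P(1) + Q(0) + 3 = -1 + 0 + 3 = 2, attained at (1, 0).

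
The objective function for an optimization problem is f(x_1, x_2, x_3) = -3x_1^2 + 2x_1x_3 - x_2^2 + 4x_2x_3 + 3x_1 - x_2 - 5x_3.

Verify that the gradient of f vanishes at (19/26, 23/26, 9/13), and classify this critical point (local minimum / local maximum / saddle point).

saddle point

∇f = (-6x_1 + 2x_3 + 3, -2x_2 + 4x_3 - 1, 2x_1 + 4x_2 - 5); substituting (19/26, 23/26, 9/13) gives ∇f = (0, 0, 0), so (19/26, 23/26, 9/13) is indeed a critical point.
The Hessian is constant: H = [[-6, 0, 2], [0, -2, 4], [2, 4, 0]].
Leading principal minors: Δ₁ = -6, Δ₂ = 12, Δ₃ = 104.
The minors fit neither the all-positive nor the alternating-sign pattern, so H is indefinite: a saddle point.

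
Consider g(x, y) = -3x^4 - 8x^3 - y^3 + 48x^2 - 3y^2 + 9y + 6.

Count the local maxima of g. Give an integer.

g separates as a function of x plus a function of y, so ∇g=0 decouples.
∂g/∂x = -12x(x - 2)(x + 4) = 0 at x ∈ {-4, 0, 2}; ∂g/∂y = -3(y - 1)(y + 3) = 0 at y ∈ {-3, 1}.
The Hessian is diagonal: diag(g_xx, g_yy). Second derivatives: g_xx(-4)=-288, g_xx(0)=96, g_xx(2)=-144; g_yy(-3)=12, g_yy(1)=-12.
Local maxima occur where both diagonal entries negative: (-4, 1), (2, 1). Count: 2.

2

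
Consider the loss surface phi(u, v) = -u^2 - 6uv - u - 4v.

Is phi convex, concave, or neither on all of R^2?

phi is quadratic, so its Hessian is the constant matrix H = [[-2, -6], [-6, 0]].
det(H) = -36, tr(H) = -2.
det(H) < 0, so H is indefinite: neither convex nor concave.

neither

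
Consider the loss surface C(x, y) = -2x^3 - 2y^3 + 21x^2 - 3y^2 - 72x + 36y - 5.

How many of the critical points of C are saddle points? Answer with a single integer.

C separates as a function of x plus a function of y, so ∇C=0 decouples.
∂C/∂x = -6(x - 4)(x - 3) = 0 at x ∈ {3, 4}; ∂C/∂y = -6(y - 2)(y + 3) = 0 at y ∈ {-3, 2}.
The Hessian is diagonal: diag(C_xx, C_yy). Second derivatives: C_xx(3)=6, C_xx(4)=-6; C_yy(-3)=30, C_yy(2)=-30.
Saddle points occur where the two diagonal entries have opposite signs: (3, 2), (4, -3). Count: 2.

2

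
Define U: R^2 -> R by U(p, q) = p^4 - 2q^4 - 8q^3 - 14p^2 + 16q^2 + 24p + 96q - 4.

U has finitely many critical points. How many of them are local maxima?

2

U separates as a function of p plus a function of q, so ∇U=0 decouples.
∂U/∂p = 4(p - 2)(p - 1)(p + 3) = 0 at p ∈ {-3, 1, 2}; ∂U/∂q = -8(q - 2)(q + 2)(q + 3) = 0 at q ∈ {-3, -2, 2}.
The Hessian is diagonal: diag(U_pp, U_qq). Second derivatives: U_pp(-3)=80, U_pp(1)=-16, U_pp(2)=20; U_qq(-3)=-40, U_qq(-2)=32, U_qq(2)=-160.
Local maxima occur where both diagonal entries negative: (1, -3), (1, 2). Count: 2.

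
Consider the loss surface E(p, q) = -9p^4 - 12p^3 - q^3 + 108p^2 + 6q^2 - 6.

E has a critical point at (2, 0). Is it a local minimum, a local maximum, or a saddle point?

saddle point

The mixed partial ∂²E/∂p∂q is 0, so the Hessian at any point is diag(E_pp, E_qq) = diag(36(-3p^2 - 2p + 6), 6(-q + 2)).
At (2, 0): H = diag(-360, 12).
The eigenvalues have opposite signs, so H is indefinite: a saddle point.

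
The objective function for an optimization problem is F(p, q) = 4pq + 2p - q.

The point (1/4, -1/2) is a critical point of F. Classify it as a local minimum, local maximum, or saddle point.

The Hessian of F is constant: H = [[0, 4], [4, 0]].
det(H) = 0·0 − 4² = -16.
Since det(H) < 0, H is indefinite and the critical point is a saddle point.

saddle point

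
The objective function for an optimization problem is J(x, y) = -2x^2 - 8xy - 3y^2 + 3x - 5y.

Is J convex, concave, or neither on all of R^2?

J is quadratic, so its Hessian is the constant matrix H = [[-4, -8], [-8, -6]].
det(H) = -40, tr(H) = -10.
det(H) < 0, so H is indefinite: neither convex nor concave.

neither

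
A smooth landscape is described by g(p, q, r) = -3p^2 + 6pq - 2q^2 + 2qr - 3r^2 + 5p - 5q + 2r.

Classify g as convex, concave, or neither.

neither

g is quadratic, so its Hessian is the constant matrix H = [[-6, 6, 0], [6, -4, 2], [0, 2, -6]].
Leading principal minors: -6, -12, 96.
Neither pattern holds ⇒ H is indefinite ⇒ neither convex nor concave.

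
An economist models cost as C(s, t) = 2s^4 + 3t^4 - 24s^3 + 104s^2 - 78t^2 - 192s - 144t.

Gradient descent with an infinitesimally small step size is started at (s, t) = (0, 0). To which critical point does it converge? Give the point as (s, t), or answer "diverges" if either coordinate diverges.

C is separable, so gradient descent decouples: s follows -∂C/∂s, t follows -∂C/∂t.
∂C/∂s = 8(s - 4)(s - 3)(s - 2); at s=0 this is -192, so s increases.
∂C/∂t = 12(t - 4)(t + 1)(t + 3); at t=0 this is -144, so t increases.
s converges to its nearest critical value 2 (a local min of the s-part); t converges to 4. The iterate converges to (2, 4).

(2, 4)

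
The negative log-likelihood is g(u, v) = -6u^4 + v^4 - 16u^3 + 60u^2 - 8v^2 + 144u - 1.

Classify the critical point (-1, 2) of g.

local minimum

The mixed partial ∂²g/∂u∂v is 0, so the Hessian at any point is diag(g_uu, g_vv) = diag(24(-3u^2 - 4u + 5), 4(3v^2 - 4)).
At (-1, 2): H = diag(144, 32).
Both eigenvalues are positive, so H is positive definite: a local minimum.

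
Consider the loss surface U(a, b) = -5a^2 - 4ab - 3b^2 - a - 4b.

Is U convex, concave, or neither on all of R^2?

concave

U is quadratic, so its Hessian is the constant matrix H = [[-10, -4], [-4, -6]].
det(H) = 44, tr(H) = -16.
det(H) > 0 and tr(H) < 0, so H is negative definite everywhere: concave.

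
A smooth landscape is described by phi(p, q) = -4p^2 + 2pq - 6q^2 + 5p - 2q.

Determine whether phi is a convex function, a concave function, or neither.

phi is quadratic, so its Hessian is the constant matrix H = [[-8, 2], [2, -12]].
det(H) = 92, tr(H) = -20.
det(H) > 0 and tr(H) < 0, so H is negative definite everywhere: concave.

concave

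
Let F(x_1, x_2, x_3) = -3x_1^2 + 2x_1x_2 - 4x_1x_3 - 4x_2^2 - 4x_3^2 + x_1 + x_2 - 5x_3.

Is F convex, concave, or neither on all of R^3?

F is quadratic, so its Hessian is the constant matrix H = [[-6, 2, -4], [2, -8, 0], [-4, 0, -8]].
Leading principal minors: -6, 44, -224.
Signs alternate −, +, − ⇒ H ≺ 0 ⇒ concave.

concave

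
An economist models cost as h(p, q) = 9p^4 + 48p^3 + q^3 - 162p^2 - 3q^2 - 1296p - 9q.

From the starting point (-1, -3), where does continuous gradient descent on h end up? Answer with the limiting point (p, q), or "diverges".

diverges

h is separable, so gradient descent decouples: p follows -∂h/∂p, q follows -∂h/∂q.
∂h/∂p = 36(p - 3)(p + 3)(p + 4); at p=-1 this is -864, so p increases.
∂h/∂q = 3(q - 3)(q + 1); at q=-3 this is 36, so q decreases.
The q-coordinate has no critical point in that direction and runs off to infinity.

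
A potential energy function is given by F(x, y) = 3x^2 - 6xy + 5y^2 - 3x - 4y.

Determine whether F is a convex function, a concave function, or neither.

convex

F is quadratic, so its Hessian is the constant matrix H = [[6, -6], [-6, 10]].
det(H) = 24, tr(H) = 16.
det(H) > 0 and tr(H) > 0, so H is positive definite everywhere: convex.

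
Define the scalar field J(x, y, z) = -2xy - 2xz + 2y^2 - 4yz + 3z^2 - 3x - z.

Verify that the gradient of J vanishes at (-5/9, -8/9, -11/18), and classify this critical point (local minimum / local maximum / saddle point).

saddle point

∇J = (-2y - 2z - 3, -2x + 4y - 4z, -2x - 4y + 6z - 1); substituting (-5/9, -8/9, -11/18) gives ∇J = (0, 0, 0), so (-5/9, -8/9, -11/18) is indeed a critical point.
The Hessian is constant: H = [[0, -2, -2], [-2, 4, -4], [-2, -4, 6]].
Leading principal minors: Δ₁ = 0, Δ₂ = -4, Δ₃ = -72.
The minors fit neither the all-positive nor the alternating-sign pattern, so H is indefinite: a saddle point.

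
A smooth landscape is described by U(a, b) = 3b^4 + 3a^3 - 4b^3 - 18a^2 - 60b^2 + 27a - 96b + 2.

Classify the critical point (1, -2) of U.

The mixed partial ∂²U/∂a∂b is 0, so the Hessian at any point is diag(U_aa, U_bb) = diag(18(a - 2), 12(3b^2 - 2b - 10)).
At (1, -2): H = diag(-18, 72).
The eigenvalues have opposite signs, so H is indefinite: a saddle point.

saddle point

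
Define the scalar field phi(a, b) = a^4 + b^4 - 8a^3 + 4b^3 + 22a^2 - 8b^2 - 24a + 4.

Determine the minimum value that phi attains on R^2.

-133

phi(a,b) separates as P(a) + Q(b) + 4, so its minimum is min P + min Q + 4.
P'(a) = 4(a - 3)(a - 2)(a - 1) vanishes at a ∈ {1, 2, 3}; Q'(b) = 4b(b - 1)(b + 4) vanishes at b ∈ {-4, 0, 1}.
Local minima of P (where P''>0): P(1)=-9, P(3)=-9. Local minima of Q: Q(-4)=-128, Q(1)=-3.
So the global minimum of phi is P(1) + Q(-4) + 4 = -9 − 128 + 4 = -133, attained at (1, -4).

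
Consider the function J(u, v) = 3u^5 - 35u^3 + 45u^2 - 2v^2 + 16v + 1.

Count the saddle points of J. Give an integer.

J separates as a function of u plus a function of v, so ∇J=0 decouples.
∂J/∂u = 15u(u - 2)(u - 1)(u + 3) = 0 at u ∈ {-3, 0, 1, 2}; ∂J/∂v = -4(v - 4) = 0 at v ∈ {4}.
The Hessian is diagonal: diag(J_uu, J_vv). Second derivatives: J_uu(-3)=-900, J_uu(0)=90, J_uu(1)=-60, J_uu(2)=150; J_vv(4)=-4.
Saddle points occur where the two diagonal entries have opposite signs: (0, 4), (2, 4). Count: 2.

2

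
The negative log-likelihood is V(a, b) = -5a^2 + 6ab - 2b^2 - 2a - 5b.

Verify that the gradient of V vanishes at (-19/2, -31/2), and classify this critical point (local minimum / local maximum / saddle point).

local maximum

∇V = (-10a + 6b - 2, 6a - 4b - 5); substituting (-19/2, -31/2) gives ∇V = (0, 0), so (-19/2, -31/2) is indeed a critical point.
The Hessian of V is constant: H = [[-10, 6], [6, -4]].
det(H) = (-10)·(-4) − 6² = 4.
det(H) > 0 and tr(H) = -14 < 0, so H is negative definite and the point is a local maximum.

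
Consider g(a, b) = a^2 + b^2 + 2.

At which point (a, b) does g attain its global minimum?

(0, 0)

g(a,b) separates as P(a) + Q(b) + 2, so its minimum is min P + min Q + 2.
P'(a) = 2a vanishes at a ∈ {0}; Q'(b) = 2b vanishes at b ∈ {0}.
Local minima of P (where P''>0): P(0)=0. Local minima of Q: Q(0)=0.
So the global minimum of g is P(0) + Q(0) + 2 = 0 + 0 + 2 = 2, attained at (0, 0).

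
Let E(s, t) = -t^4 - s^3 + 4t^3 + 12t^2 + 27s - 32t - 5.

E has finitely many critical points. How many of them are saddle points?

E separates as a function of s plus a function of t, so ∇E=0 decouples.
∂E/∂s = -3(s - 3)(s + 3) = 0 at s ∈ {-3, 3}; ∂E/∂t = -4(t - 4)(t - 1)(t + 2) = 0 at t ∈ {-2, 1, 4}.
The Hessian is diagonal: diag(E_ss, E_tt). Second derivatives: E_ss(-3)=18, E_ss(3)=-18; E_tt(-2)=-72, E_tt(1)=36, E_tt(4)=-72.
Saddle points occur where the two diagonal entries have opposite signs: (-3, -2), (-3, 4), (3, 1). Count: 3.

3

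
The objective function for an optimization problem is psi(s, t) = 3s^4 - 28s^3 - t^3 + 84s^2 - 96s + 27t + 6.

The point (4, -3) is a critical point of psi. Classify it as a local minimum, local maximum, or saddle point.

The mixed partial ∂²psi/∂s∂t is 0, so the Hessian at any point is diag(psi_ss, psi_tt) = diag(12(3s^2 - 14s + 14), -6t).
At (4, -3): H = diag(72, 18).
Both eigenvalues are positive, so H is positive definite: a local minimum.

local minimum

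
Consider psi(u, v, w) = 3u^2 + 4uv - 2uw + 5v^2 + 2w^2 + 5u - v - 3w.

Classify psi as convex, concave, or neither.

convex

psi is quadratic, so its Hessian is the constant matrix H = [[6, 4, -2], [4, 10, 0], [-2, 0, 4]].
Leading principal minors: 6, 44, 136.
All positive ⇒ H ≻ 0 ⇒ convex.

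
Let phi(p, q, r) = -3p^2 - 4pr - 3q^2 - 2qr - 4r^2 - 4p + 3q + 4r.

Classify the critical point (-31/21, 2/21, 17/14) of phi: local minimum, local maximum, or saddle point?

The Hessian is constant: H = [[-6, 0, -4], [0, -6, -2], [-4, -2, -8]].
Leading principal minors: Δ₁ = -6, Δ₂ = 36, Δ₃ = -168.
The minors alternate sign starting negative (−, +, −), so H is negative definite: a local maximum.

local maximum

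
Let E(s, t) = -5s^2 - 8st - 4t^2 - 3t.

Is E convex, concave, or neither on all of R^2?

E is quadratic, so its Hessian is the constant matrix H = [[-10, -8], [-8, -8]].
det(H) = 16, tr(H) = -18.
det(H) > 0 and tr(H) < 0, so H is negative definite everywhere: concave.

concave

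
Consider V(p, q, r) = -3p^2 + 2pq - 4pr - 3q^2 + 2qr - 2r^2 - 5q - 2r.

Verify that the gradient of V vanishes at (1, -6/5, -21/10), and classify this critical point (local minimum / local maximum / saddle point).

∇V = (-6p + 2q - 4r, 2p - 6q + 2r - 5, -4p + 2q - 4r - 2); substituting (1, -6/5, -21/10) gives ∇V = (0, 0, 0), so (1, -6/5, -21/10) is indeed a critical point.
The Hessian is constant: H = [[-6, 2, -4], [2, -6, 2], [-4, 2, -4]].
Leading principal minors: Δ₁ = -6, Δ₂ = 32, Δ₃ = -40.
The minors alternate sign starting negative (−, +, −), so H is negative definite: a local maximum.

local maximum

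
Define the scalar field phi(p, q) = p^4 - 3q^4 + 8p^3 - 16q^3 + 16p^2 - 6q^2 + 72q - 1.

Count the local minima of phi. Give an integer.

phi separates as a function of p plus a function of q, so ∇phi=0 decouples.
∂phi/∂p = 4p(p + 2)(p + 4) = 0 at p ∈ {-4, -2, 0}; ∂phi/∂q = -12(q - 1)(q + 2)(q + 3) = 0 at q ∈ {-3, -2, 1}.
The Hessian is diagonal: diag(phi_pp, phi_qq). Second derivatives: phi_pp(-4)=32, phi_pp(-2)=-16, phi_pp(0)=32; phi_qq(-3)=-48, phi_qq(-2)=36, phi_qq(1)=-144.
Local minima occur where both diagonal entries positive: (-4, -2), (0, -2). Count: 2.

2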